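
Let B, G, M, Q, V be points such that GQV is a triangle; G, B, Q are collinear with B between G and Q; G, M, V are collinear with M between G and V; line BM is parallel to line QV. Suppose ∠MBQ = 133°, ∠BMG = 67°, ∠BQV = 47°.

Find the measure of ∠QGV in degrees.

1. ∠GBM = 47°  [linear pair at B on GQ]
2. ∠BGM = 66°  [△GBM]
3. ∠QGV = 66°  [B on GQ, M on GV]

∠QGV = 66°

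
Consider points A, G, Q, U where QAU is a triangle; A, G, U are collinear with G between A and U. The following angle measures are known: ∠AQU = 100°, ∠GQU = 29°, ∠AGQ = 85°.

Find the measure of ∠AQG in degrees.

∠AQG = 71°

1. ∠QGU = 95°  [linear pair at G on AU]
2. ∠GUQ = 56°  [△QGU]
3. ∠AUQ = 56°  [G on ray UA]
4. ∠QAU = 24°  [△QAU]
5. ∠GAQ = 24°  [G on ray AU]
6. ∠AQG = 71°  [△QAG]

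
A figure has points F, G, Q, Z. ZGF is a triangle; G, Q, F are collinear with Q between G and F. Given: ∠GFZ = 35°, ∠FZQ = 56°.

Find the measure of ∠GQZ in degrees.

∠GQZ = 91°

1. ∠QFZ = 35°  [Q on ray FG]
2. ∠FQZ = 89°  [△ZQF]
3. ∠GQZ = 91°  [linear pair at Q on GF]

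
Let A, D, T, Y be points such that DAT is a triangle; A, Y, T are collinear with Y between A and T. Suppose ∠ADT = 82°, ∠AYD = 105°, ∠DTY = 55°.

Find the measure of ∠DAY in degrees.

1. ∠ATD = 55°  [Y on ray TA]
2. ∠DAT = 43°  [△DAT]
3. ∠DAY = 43°  [Y on ray AT]

∠DAY = 43°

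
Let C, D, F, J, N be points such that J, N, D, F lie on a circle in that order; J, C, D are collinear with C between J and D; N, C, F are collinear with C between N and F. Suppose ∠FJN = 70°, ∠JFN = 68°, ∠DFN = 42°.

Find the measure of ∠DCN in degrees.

1. ∠FDN = 110°  [cyclic JNDF, opposite ∠J+∠D]
2. ∠JDN = 68°  [same arc JN]
3. ∠DNF = 28°  [△NDF]
4. ∠DCN = 84°  [△NCD]

∠DCN = 84°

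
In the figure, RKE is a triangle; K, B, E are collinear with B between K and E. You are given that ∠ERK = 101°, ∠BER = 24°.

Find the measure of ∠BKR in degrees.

∠BKR = 55°

1. ∠KER = 24°  [B on ray EK]
2. ∠EKR = 55°  [△RKE]
3. ∠BKR = 55°  [B on ray KE]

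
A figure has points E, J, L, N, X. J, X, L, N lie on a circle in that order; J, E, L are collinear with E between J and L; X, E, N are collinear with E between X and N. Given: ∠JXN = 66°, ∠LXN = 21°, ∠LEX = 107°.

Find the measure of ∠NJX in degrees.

∠NJX = 62°

1. ∠LJN = 21°  [same arc LN]
2. ∠JEN = 107°  [vertical angles at E]
3. ∠JNX = 52°  [△JEN]
4. ∠NJX = 62°  [△JXN]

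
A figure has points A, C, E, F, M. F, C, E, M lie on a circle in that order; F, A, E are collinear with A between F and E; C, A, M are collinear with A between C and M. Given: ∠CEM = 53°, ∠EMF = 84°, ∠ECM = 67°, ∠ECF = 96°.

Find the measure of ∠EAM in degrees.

∠EAM = 91°

1. ∠CME = 60°  [△CEM]
2. ∠EFM = 67°  [same arc EM]
3. ∠FEM = 29°  [△FEM]
4. ∠EAM = 91°  [△EAM]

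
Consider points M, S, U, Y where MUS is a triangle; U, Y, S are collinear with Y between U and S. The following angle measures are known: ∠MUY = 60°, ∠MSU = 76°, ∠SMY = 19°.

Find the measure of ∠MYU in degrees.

∠MYU = 95°

1. ∠MSY = 76°  [Y on ray SU]
2. ∠MYS = 85°  [△MYS]
3. ∠MYU = 95°  [linear pair at Y on US]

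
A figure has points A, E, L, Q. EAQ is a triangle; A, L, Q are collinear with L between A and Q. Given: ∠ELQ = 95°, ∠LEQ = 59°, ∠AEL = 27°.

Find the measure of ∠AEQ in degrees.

∠AEQ = 86°

1. ∠EQL = 26°  [△ELQ]
2. ∠ALE = 85°  [linear pair at L on AQ]
3. ∠EAL = 68°  [△EAL]
4. ∠AQE = 26°  [L on ray QA]
5. ∠EAQ = 68°  [L on ray AQ]
6. ∠AEQ = 86°  [△EAQ]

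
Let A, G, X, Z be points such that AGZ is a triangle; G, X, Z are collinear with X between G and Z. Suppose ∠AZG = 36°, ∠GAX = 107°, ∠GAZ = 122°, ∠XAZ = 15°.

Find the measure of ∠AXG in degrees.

1. ∠AZX = 36°  [X on ray ZG]
2. ∠AXZ = 129°  [△AXZ]
3. ∠AXG = 51°  [linear pair at X on GZ]

∠AXG = 51°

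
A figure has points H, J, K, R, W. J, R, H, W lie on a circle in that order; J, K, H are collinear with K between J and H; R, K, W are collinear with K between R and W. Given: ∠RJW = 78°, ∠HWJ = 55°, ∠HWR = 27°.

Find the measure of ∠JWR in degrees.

∠JWR = 28°

1. ∠HRJ = 125°  [cyclic JRHW, opposite ∠R+∠W]
2. ∠HJR = 27°  [same arc RH]
3. ∠JHR = 28°  [△JRH]
4. ∠JWR = 28°  [same arc JR]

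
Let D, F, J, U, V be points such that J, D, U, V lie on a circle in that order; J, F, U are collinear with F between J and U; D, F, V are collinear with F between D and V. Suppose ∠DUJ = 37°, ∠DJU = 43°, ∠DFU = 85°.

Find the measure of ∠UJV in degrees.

∠UJV = 58°

1. ∠DVJ = 37°  [same arc JD]
2. ∠JFV = 85°  [vertical angles at F]
3. ∠UJV = 58°  [△JFV]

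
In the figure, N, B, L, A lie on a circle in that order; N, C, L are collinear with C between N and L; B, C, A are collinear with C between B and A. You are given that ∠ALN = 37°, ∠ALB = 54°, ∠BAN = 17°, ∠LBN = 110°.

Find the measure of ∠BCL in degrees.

1. ∠ABN = 37°  [same arc NA]
2. ∠BLN = 17°  [same arc NB]
3. ∠BNL = 53°  [△NBL]
4. ∠BCN = 90°  [△NCB]
5. ∠BCL = 90°  [linear pair at C on NL]

∠BCL = 90°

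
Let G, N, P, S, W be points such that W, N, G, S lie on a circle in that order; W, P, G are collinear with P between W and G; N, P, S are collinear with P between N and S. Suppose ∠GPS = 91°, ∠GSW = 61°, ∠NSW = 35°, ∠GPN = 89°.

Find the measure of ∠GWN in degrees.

1. ∠GNW = 119°  [cyclic WNGS, opposite ∠N+∠S]
2. ∠NGW = 35°  [same arc WN]
3. ∠GWN = 26°  [△WNG]

∠GWN = 26°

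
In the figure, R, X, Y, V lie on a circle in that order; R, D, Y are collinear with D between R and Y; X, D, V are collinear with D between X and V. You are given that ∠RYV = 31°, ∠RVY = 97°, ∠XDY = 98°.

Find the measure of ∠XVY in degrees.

1. ∠RXV = 31°  [same arc RV]
2. ∠RDX = 82°  [linear pair at D on RY]
3. ∠XRY = 67°  [△RDX]
4. ∠XVY = 67°  [same arc XY]

∠XVY = 67°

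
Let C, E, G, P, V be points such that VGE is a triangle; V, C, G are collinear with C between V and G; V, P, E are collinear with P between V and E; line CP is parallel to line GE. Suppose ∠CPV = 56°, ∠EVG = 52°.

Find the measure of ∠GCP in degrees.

1. ∠GEV = 56°  [CP∥GE, corresponding at P]
2. ∠EGV = 72°  [△VGE]
3. ∠PCV = 72°  [CP∥GE, corresponding at C]
4. ∠GCP = 108°  [linear pair at C on VG]

∠GCP = 108°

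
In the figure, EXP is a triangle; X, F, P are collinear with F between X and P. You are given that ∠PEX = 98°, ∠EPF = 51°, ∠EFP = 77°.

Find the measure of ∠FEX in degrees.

∠FEX = 46°

1. ∠EPX = 51°  [F on ray PX]
2. ∠EFX = 103°  [linear pair at F on XP]
3. ∠EXP = 31°  [△EXP]
4. ∠EXF = 31°  [F on ray XP]
5. ∠FEX = 46°  [△EXF]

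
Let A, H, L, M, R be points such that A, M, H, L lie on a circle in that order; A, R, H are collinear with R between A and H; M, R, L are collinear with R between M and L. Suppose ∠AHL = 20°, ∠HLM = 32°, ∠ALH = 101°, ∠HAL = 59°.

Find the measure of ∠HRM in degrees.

∠HRM = 52°

1. ∠HAM = 32°  [same arc MH]
2. ∠AMH = 79°  [cyclic AMHL, opposite ∠M+∠L]
3. ∠HML = 59°  [same arc HL]
4. ∠AHM = 69°  [△AMH]
5. ∠HRM = 52°  [△MRH]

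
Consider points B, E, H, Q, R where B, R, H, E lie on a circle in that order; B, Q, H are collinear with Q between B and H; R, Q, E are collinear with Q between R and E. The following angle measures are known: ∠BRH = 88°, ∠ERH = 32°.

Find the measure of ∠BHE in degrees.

1. ∠BEH = 92°  [cyclic BRHE, opposite ∠R+∠E]
2. ∠EBH = 32°  [same arc HE]
3. ∠BHE = 56°  [△BHE]

∠BHE = 56°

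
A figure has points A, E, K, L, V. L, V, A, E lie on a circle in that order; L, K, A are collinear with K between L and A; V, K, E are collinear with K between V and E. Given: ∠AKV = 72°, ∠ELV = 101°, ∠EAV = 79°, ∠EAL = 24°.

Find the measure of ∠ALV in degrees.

1. ∠LKV = 108°  [linear pair at K on LA]
2. ∠EVL = 24°  [same arc LE]
3. ∠ALV = 48°  [△LKV]

∠ALV = 48°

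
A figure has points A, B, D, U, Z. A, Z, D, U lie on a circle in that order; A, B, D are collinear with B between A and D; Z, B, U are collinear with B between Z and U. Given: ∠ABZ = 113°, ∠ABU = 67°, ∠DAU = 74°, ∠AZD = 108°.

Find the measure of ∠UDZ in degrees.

∠UDZ = 73°

1. ∠DBU = 113°  [vertical angles at B]
2. ∠DZU = 74°  [same arc DU]
3. ∠AUD = 72°  [cyclic AZDU, opposite ∠Z+∠U]
4. ∠ADU = 34°  [△ADU]
5. ∠DUZ = 33°  [△DBU]
6. ∠UDZ = 73°  [△ZDU]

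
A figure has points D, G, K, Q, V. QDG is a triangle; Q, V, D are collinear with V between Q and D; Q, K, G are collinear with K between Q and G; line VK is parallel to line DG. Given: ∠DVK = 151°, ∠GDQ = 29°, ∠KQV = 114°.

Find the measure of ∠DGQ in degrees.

∠DGQ = 37°

1. ∠KVQ = 29°  [linear pair at V on QD]
2. ∠QKV = 37°  [△QVK]
3. ∠DGQ = 37°  [VK∥DG, corresponding at K]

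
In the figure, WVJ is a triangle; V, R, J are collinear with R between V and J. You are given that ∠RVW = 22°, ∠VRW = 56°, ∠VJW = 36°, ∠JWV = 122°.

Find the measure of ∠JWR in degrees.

∠JWR = 20°

1. ∠JRW = 124°  [linear pair at R on VJ]
2. ∠RJW = 36°  [R on ray JV]
3. ∠JWR = 20°  [△WRJ]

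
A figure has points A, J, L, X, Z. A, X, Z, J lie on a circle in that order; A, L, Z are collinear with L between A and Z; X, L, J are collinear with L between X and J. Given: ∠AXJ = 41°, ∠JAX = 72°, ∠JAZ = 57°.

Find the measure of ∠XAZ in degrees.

1. ∠AZJ = 41°  [same arc AJ]
2. ∠AJX = 67°  [△AXJ]
3. ∠AJZ = 82°  [△AZJ]
4. ∠AZX = 67°  [same arc AX]
5. ∠AXZ = 98°  [cyclic AXZJ, opposite ∠X+∠J]
6. ∠XAZ = 15°  [△AXZ]

∠XAZ = 15°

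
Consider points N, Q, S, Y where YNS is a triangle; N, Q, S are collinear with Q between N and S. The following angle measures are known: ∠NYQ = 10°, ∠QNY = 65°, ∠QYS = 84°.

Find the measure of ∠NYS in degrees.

∠NYS = 94°

1. ∠NQY = 105°  [△YNQ]
2. ∠SNY = 65°  [Q on ray NS]
3. ∠SQY = 75°  [linear pair at Q on NS]
4. ∠QSY = 21°  [△YQS]
5. ∠NSY = 21°  [Q on ray SN]
6. ∠NYS = 94°  [△YNS]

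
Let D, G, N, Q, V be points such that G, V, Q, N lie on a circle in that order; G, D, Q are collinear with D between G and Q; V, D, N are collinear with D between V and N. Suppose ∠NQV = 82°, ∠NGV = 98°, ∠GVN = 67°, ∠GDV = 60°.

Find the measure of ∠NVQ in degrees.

∠NVQ = 45°

1. ∠GNV = 15°  [△GVN]
2. ∠QDV = 120°  [linear pair at D on GQ]
3. ∠GQV = 15°  [same arc GV]
4. ∠NVQ = 45°  [△VDQ]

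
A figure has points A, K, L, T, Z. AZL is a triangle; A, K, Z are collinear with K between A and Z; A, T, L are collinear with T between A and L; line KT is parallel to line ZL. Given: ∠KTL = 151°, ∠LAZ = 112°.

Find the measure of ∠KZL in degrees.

1. ∠ATK = 29°  [linear pair at T on AL]
2. ∠KAT = 112°  [K on AZ, T on AL]
3. ∠AKT = 39°  [△AKT]
4. ∠TKZ = 141°  [linear pair at K on AZ]
5. ∠KZL = 39°  [KT∥ZL, co-interior at Z–K]

∠KZL = 39°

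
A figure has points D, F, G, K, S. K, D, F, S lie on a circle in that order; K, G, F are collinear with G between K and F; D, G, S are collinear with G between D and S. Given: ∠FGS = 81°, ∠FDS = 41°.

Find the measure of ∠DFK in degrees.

∠DFK = 40°

1. ∠DGK = 81°  [vertical angles at G]
2. ∠DGF = 99°  [linear pair at G on KF]
3. ∠DFK = 40°  [△DGF]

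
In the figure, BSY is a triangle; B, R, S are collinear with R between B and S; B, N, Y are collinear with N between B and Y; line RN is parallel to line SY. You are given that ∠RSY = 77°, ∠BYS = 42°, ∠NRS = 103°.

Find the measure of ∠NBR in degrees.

1. ∠BSY = 77°  [R on ray SB]
2. ∠SBY = 61°  [△BSY]
3. ∠NBR = 61°  [R on BS, N on BY]

∠NBR = 61°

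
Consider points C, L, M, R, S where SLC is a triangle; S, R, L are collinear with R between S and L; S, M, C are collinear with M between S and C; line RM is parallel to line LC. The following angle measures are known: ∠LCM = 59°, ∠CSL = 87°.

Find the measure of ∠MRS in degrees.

1. ∠LCS = 59°  [M on ray CS]
2. ∠CLS = 34°  [△SLC]
3. ∠MRS = 34°  [RM∥LC, corresponding at R]

∠MRS = 34°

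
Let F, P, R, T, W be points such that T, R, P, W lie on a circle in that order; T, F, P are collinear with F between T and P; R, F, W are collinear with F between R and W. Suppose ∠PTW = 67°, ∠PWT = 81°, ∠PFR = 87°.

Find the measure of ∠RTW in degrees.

∠RTW = 122°

1. ∠TPW = 32°  [△TPW]
2. ∠TFW = 87°  [vertical angles at F]
3. ∠TRW = 32°  [same arc TW]
4. ∠RWT = 26°  [△TFW]
5. ∠RTW = 122°  [△TRW]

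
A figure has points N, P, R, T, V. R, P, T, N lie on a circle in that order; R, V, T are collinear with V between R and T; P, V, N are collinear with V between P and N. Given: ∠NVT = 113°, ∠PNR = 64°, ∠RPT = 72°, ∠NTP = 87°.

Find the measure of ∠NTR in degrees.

∠NTR = 23°

1. ∠NVR = 67°  [linear pair at V on RT]
2. ∠NRT = 49°  [△RVN]
3. ∠RNT = 108°  [cyclic RPTN, opposite ∠P+∠N]
4. ∠NTR = 23°  [△RTN]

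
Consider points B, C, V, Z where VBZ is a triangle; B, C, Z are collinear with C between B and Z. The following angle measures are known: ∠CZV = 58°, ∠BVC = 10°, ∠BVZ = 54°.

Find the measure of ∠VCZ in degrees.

1. ∠BZV = 58°  [C on ray ZB]
2. ∠VBZ = 68°  [△VBZ]
3. ∠CBV = 68°  [C on ray BZ]
4. ∠BCV = 102°  [△VBC]
5. ∠VCZ = 78°  [linear pair at C on BZ]

∠VCZ = 78°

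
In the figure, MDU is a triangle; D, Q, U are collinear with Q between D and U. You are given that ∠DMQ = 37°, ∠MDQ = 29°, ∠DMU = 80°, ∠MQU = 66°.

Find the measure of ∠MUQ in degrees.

1. ∠MDU = 29°  [Q on ray DU]
2. ∠DUM = 71°  [△MDU]
3. ∠MUQ = 71°  [Q on ray UD]

∠MUQ = 71°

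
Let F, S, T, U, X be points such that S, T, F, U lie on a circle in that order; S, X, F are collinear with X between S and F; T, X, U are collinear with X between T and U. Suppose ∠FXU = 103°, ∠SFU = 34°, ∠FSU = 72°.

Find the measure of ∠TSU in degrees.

∠TSU = 115°

1. ∠SXU = 77°  [linear pair at X on SF]
2. ∠STU = 34°  [same arc SU]
3. ∠SUT = 31°  [△SXU]
4. ∠TSU = 115°  [△STU]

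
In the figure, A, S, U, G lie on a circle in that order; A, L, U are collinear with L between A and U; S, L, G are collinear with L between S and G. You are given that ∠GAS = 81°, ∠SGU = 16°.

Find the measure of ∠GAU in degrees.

∠GAU = 65°

1. ∠GUS = 99°  [cyclic ASUG, opposite ∠A+∠U]
2. ∠GSU = 65°  [△SUG]
3. ∠GAU = 65°  [same arc UG]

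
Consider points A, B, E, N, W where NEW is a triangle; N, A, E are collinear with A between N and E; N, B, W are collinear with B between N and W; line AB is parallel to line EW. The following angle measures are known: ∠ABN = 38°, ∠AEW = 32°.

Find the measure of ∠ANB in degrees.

∠ANB = 110°

1. ∠EWN = 38°  [AB∥EW, corresponding at B]
2. ∠NEW = 32°  [A on ray EN]
3. ∠ENW = 110°  [△NEW]
4. ∠ANB = 110°  [A on NE, B on NW]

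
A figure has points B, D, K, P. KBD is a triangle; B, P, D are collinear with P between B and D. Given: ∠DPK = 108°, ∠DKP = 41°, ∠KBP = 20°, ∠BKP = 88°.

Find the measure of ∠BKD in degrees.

∠BKD = 129°

1. ∠KDP = 31°  [△KPD]
2. ∠DBK = 20°  [P on ray BD]
3. ∠BDK = 31°  [P on ray DB]
4. ∠BKD = 129°  [△KBD]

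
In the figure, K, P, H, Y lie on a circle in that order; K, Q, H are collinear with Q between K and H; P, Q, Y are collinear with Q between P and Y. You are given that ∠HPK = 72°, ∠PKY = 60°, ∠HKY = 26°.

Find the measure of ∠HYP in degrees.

1. ∠PHY = 120°  [cyclic KPHY, opposite ∠K+∠H]
2. ∠HPY = 26°  [same arc HY]
3. ∠HYP = 34°  [△PHY]

∠HYP = 34°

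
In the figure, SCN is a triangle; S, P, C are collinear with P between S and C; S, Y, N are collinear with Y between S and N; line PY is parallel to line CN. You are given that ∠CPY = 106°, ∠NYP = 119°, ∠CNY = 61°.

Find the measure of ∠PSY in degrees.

∠PSY = 45°

1. ∠SPY = 74°  [linear pair at P on SC]
2. ∠PYS = 61°  [linear pair at Y on SN]
3. ∠PSY = 45°  [△SPY]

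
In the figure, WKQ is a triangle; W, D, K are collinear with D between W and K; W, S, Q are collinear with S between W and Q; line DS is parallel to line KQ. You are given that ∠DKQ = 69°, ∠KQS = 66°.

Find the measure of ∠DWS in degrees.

1. ∠QKW = 69°  [D on ray KW]
2. ∠KQW = 66°  [S on ray QW]
3. ∠KWQ = 45°  [△WKQ]
4. ∠DWS = 45°  [D on WK, S on WQ]

∠DWS = 45°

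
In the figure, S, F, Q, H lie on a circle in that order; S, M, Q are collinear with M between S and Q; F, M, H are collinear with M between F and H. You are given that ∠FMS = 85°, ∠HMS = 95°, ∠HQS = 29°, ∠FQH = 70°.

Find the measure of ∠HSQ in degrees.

∠HSQ = 44°

1. ∠HMQ = 85°  [vertical angles at M]
2. ∠FHQ = 66°  [△QMH]
3. ∠HFQ = 44°  [△FQH]
4. ∠HSQ = 44°  [same arc QH]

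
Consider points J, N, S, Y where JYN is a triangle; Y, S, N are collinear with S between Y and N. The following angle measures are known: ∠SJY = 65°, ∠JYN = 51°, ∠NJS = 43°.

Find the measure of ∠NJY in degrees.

∠NJY = 108°

1. ∠JYS = 51°  [S on ray YN]
2. ∠JSY = 64°  [△JYS]
3. ∠JSN = 116°  [linear pair at S on YN]
4. ∠JNS = 21°  [△JSN]
5. ∠JNY = 21°  [S on ray NY]
6. ∠NJY = 108°  [△JYN]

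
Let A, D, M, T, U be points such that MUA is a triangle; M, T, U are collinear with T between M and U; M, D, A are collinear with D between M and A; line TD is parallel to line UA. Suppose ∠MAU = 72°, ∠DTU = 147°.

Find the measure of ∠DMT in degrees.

∠DMT = 75°

1. ∠MDT = 72°  [TD∥UA, corresponding at D]
2. ∠DTM = 33°  [linear pair at T on MU]
3. ∠DMT = 75°  [△MTD]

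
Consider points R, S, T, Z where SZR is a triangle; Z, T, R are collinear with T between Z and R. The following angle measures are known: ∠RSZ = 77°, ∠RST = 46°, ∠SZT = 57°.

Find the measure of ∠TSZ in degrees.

∠TSZ = 31°

1. ∠RZS = 57°  [T on ray ZR]
2. ∠SRZ = 46°  [△SZR]
3. ∠SRT = 46°  [T on ray RZ]
4. ∠RTS = 88°  [△STR]
5. ∠STZ = 92°  [linear pair at T on ZR]
6. ∠TSZ = 31°  [△SZT]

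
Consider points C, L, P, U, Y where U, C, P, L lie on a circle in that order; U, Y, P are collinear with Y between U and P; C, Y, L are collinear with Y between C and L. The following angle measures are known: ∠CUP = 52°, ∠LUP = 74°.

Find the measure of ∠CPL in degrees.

1. ∠CLP = 52°  [same arc CP]
2. ∠LCP = 74°  [same arc PL]
3. ∠CPL = 54°  [△CPL]

∠CPL = 54°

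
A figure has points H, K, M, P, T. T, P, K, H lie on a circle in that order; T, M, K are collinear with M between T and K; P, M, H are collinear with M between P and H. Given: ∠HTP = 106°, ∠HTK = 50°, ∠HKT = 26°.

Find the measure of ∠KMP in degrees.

∠KMP = 82°

1. ∠HKP = 74°  [cyclic TPKH, opposite ∠T+∠K]
2. ∠HPK = 50°  [same arc KH]
3. ∠KHT = 104°  [△TKH]
4. ∠KHP = 56°  [△PKH]
5. ∠KPT = 76°  [cyclic TPKH, opposite ∠P+∠H]
6. ∠KTP = 56°  [same arc PK]
7. ∠PKT = 48°  [△TPK]
8. ∠KMP = 82°  [△PMK]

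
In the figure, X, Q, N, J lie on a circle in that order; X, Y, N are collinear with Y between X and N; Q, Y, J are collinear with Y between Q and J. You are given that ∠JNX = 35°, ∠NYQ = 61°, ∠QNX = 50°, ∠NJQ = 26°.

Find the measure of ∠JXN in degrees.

∠JXN = 69°

1. ∠JYX = 61°  [vertical angles at Y]
2. ∠QJX = 50°  [same arc XQ]
3. ∠JXN = 69°  [△XYJ]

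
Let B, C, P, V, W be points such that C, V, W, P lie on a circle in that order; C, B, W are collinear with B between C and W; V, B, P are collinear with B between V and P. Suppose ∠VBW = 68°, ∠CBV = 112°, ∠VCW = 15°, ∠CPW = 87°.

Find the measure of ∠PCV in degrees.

∠PCV = 55°

1. ∠CVP = 53°  [△CBV]
2. ∠CVW = 93°  [cyclic CVWP, opposite ∠V+∠P]
3. ∠CWV = 72°  [△CVW]
4. ∠CPV = 72°  [same arc CV]
5. ∠PCV = 55°  [△CVP]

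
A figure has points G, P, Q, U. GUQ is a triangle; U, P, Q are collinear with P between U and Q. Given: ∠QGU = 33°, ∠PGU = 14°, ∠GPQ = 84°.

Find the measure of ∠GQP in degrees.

1. ∠GPU = 96°  [linear pair at P on UQ]
2. ∠GUP = 70°  [△GUP]
3. ∠GUQ = 70°  [P on ray UQ]
4. ∠GQU = 77°  [△GUQ]
5. ∠GQP = 77°  [P on ray QU]

∠GQP = 77°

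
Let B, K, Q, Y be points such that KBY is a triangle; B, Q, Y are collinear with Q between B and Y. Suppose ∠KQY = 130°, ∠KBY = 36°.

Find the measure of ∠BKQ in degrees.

1. ∠BQK = 50°  [linear pair at Q on BY]
2. ∠KBQ = 36°  [Q on ray BY]
3. ∠BKQ = 94°  [△KBQ]

∠BKQ = 94°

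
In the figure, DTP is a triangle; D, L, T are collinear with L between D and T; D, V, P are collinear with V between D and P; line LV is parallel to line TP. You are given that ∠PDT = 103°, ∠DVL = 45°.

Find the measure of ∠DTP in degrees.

1. ∠LDV = 103°  [L on DT, V on DP]
2. ∠DLV = 32°  [△DLV]
3. ∠DTP = 32°  [LV∥TP, corresponding at L]

∠DTP = 32°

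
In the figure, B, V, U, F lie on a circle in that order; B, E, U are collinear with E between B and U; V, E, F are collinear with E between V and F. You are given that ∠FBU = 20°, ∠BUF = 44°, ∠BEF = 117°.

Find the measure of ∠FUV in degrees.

∠FUV = 87°

1. ∠BFV = 43°  [△BEF]
2. ∠BVF = 44°  [same arc BF]
3. ∠FBV = 93°  [△BVF]
4. ∠FUV = 87°  [cyclic BVUF, opposite ∠B+∠U]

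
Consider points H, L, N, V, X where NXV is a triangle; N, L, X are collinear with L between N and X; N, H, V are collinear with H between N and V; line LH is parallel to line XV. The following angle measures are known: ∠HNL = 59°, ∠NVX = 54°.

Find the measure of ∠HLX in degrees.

1. ∠VNX = 59°  [L on NX, H on NV]
2. ∠NXV = 67°  [△NXV]
3. ∠HLN = 67°  [LH∥XV, corresponding at L]
4. ∠HLX = 113°  [linear pair at L on NX]

∠HLX = 113°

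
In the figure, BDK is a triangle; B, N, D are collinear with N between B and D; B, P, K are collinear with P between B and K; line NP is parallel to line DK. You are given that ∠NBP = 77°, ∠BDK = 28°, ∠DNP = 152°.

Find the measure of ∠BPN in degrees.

∠BPN = 75°

1. ∠DBK = 77°  [N on BD, P on BK]
2. ∠BKD = 75°  [△BDK]
3. ∠BPN = 75°  [NP∥DK, corresponding at P]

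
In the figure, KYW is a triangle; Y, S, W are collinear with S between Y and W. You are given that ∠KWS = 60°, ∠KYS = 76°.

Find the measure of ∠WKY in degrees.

∠WKY = 44°

1. ∠KWY = 60°  [S on ray WY]
2. ∠KYW = 76°  [S on ray YW]
3. ∠WKY = 44°  [△KYW]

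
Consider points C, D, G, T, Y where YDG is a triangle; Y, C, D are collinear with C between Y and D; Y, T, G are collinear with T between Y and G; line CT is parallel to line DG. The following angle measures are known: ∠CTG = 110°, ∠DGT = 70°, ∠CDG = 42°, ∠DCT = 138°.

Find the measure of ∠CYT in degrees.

1. ∠CTY = 70°  [linear pair at T on YG]
2. ∠TCY = 42°  [linear pair at C on YD]
3. ∠CYT = 68°  [△YCT]

∠CYT = 68°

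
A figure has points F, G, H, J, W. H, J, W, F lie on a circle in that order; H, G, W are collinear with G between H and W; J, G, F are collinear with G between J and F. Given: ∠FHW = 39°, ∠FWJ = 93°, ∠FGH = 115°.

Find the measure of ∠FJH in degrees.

∠FJH = 67°

1. ∠HFJ = 26°  [△HGF]
2. ∠FHJ = 87°  [cyclic HJWF, opposite ∠H+∠W]
3. ∠FJH = 67°  [△HJF]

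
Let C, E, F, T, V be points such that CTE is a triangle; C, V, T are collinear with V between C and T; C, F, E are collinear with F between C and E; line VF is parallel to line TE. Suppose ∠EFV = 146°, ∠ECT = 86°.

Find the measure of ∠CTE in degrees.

1. ∠CFV = 34°  [linear pair at F on CE]
2. ∠FCV = 86°  [V on CT, F on CE]
3. ∠CVF = 60°  [△CVF]
4. ∠CTE = 60°  [VF∥TE, corresponding at V]

∠CTE = 60°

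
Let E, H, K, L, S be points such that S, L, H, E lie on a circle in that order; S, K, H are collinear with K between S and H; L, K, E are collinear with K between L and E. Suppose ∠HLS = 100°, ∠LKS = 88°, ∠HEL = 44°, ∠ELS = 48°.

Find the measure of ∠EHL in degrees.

∠EHL = 84°

1. ∠HES = 80°  [cyclic SLHE, opposite ∠L+∠E]
2. ∠EKH = 88°  [vertical angles at K]
3. ∠EHS = 48°  [△HKE]
4. ∠ESH = 52°  [△SHE]
5. ∠ELH = 52°  [same arc HE]
6. ∠EHL = 84°  [△LHE]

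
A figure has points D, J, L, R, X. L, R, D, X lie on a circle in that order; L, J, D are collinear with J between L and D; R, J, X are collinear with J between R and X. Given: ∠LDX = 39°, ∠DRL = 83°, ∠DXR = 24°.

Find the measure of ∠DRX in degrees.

1. ∠DXL = 97°  [cyclic LRDX, opposite ∠R+∠X]
2. ∠DLX = 44°  [△LDX]
3. ∠DRX = 44°  [same arc DX]

∠DRX = 44°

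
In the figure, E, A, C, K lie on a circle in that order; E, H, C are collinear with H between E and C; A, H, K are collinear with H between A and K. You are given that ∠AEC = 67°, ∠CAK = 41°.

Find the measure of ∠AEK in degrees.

∠AEK = 108°

1. ∠AKC = 67°  [same arc AC]
2. ∠ACK = 72°  [△ACK]
3. ∠AEK = 108°  [cyclic EACK, opposite ∠E+∠C]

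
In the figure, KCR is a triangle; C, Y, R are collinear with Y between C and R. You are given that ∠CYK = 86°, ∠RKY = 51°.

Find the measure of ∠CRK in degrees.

∠CRK = 35°

1. ∠KYR = 94°  [linear pair at Y on CR]
2. ∠KRY = 35°  [△KYR]
3. ∠CRK = 35°  [Y on ray RC]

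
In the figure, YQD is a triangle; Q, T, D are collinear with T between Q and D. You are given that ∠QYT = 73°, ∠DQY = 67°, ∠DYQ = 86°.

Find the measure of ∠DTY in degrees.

1. ∠TQY = 67°  [T on ray QD]
2. ∠QTY = 40°  [△YQT]
3. ∠DTY = 140°  [linear pair at T on QD]

∠DTY = 140°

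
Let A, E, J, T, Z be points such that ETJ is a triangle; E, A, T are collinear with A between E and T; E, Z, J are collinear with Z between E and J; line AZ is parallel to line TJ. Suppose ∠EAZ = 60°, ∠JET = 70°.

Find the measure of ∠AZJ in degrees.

1. ∠ETJ = 60°  [AZ∥TJ, corresponding at A]
2. ∠EJT = 50°  [△ETJ]
3. ∠AZE = 50°  [AZ∥TJ, corresponding at Z]
4. ∠AZJ = 130°  [linear pair at Z on EJ]

∠AZJ = 130°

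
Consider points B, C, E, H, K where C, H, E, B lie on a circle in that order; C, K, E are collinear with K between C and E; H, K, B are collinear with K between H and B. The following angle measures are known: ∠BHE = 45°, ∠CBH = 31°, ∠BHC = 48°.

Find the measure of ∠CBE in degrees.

∠CBE = 87°

1. ∠BCE = 45°  [same arc EB]
2. ∠BEC = 48°  [same arc CB]
3. ∠CBE = 87°  [△CEB]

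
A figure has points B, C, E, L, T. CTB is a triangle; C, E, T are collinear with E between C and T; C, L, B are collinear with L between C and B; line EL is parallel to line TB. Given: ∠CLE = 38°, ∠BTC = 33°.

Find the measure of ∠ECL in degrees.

∠ECL = 109°

1. ∠CBT = 38°  [EL∥TB, corresponding at L]
2. ∠BCT = 109°  [△CTB]
3. ∠ECL = 109°  [E on CT, L on CB]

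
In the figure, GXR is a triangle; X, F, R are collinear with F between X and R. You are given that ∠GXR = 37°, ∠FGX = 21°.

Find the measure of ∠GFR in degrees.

∠GFR = 58°

1. ∠FXG = 37°  [F on ray XR]
2. ∠GFX = 122°  [△GXF]
3. ∠GFR = 58°  [linear pair at F on XR]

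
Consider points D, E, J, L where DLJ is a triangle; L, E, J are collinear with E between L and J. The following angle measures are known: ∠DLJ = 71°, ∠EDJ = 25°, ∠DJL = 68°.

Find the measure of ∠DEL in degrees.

1. ∠DJE = 68°  [E on ray JL]
2. ∠DEJ = 87°  [△DEJ]
3. ∠DEL = 93°  [linear pair at E on LJ]

∠DEL = 93°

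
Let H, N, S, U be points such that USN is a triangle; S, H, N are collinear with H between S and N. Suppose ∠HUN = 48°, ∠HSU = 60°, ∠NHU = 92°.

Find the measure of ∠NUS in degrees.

1. ∠HNU = 40°  [△UHN]
2. ∠NSU = 60°  [H on ray SN]
3. ∠SNU = 40°  [H on ray NS]
4. ∠NUS = 80°  [△USN]

∠NUS = 80°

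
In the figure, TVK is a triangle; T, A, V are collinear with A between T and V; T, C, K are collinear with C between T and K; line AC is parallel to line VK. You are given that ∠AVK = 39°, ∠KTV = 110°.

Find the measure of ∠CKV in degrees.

∠CKV = 31°

1. ∠KVT = 39°  [A on ray VT]
2. ∠TKV = 31°  [△TVK]
3. ∠CKV = 31°  [C on ray KT]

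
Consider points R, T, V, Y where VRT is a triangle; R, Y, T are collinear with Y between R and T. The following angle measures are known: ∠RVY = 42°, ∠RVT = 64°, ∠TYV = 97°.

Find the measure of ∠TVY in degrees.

∠TVY = 22°

1. ∠RYV = 83°  [linear pair at Y on RT]
2. ∠VRY = 55°  [△VRY]
3. ∠TRV = 55°  [Y on ray RT]
4. ∠RTV = 61°  [△VRT]
5. ∠VTY = 61°  [Y on ray TR]
6. ∠TVY = 22°  [△VYT]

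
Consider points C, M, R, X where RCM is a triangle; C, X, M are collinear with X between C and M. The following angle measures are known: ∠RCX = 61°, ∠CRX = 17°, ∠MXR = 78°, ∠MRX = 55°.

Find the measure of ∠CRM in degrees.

1. ∠MCR = 61°  [X on ray CM]
2. ∠RMX = 47°  [△RXM]
3. ∠CMR = 47°  [X on ray MC]
4. ∠CRM = 72°  [△RCM]

∠CRM = 72°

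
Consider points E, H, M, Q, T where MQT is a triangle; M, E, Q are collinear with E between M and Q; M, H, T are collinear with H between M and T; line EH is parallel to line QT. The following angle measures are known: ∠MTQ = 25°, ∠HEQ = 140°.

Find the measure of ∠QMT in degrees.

∠QMT = 115°

1. ∠EHM = 25°  [EH∥QT, corresponding at H]
2. ∠HEM = 40°  [linear pair at E on MQ]
3. ∠EMH = 115°  [△MEH]
4. ∠QMT = 115°  [E on MQ, H on MT]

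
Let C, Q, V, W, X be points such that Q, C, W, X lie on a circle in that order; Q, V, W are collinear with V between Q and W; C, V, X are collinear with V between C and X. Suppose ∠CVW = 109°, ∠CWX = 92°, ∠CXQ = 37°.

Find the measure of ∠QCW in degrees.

1. ∠CVQ = 71°  [linear pair at V on QW]
2. ∠CQX = 88°  [cyclic QCWX, opposite ∠Q+∠W]
3. ∠CWQ = 37°  [same arc QC]
4. ∠QCX = 55°  [△QCX]
5. ∠CQW = 54°  [△QVC]
6. ∠QCW = 89°  [△QCW]

∠QCW = 89°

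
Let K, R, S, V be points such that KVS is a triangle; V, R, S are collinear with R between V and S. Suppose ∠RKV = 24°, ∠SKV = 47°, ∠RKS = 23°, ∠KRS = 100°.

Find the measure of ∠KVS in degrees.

1. ∠KSR = 57°  [△KRS]
2. ∠KSV = 57°  [R on ray SV]
3. ∠KVS = 76°  [△KVS]

∠KVS = 76°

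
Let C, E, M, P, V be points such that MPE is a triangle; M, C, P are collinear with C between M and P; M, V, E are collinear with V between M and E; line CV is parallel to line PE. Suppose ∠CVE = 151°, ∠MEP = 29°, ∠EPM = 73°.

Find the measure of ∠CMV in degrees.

∠CMV = 78°

1. ∠CVM = 29°  [linear pair at V on ME]
2. ∠MCV = 73°  [CV∥PE, corresponding at C]
3. ∠CMV = 78°  [△MCV]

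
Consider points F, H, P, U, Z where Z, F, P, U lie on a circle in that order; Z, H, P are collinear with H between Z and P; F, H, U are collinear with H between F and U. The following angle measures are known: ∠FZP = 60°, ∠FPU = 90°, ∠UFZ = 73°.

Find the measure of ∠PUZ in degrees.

∠PUZ = 77°

1. ∠FUP = 60°  [same arc FP]
2. ∠PFU = 30°  [△FPU]
3. ∠UPZ = 73°  [same arc ZU]
4. ∠PZU = 30°  [same arc PU]
5. ∠PUZ = 77°  [△ZPU]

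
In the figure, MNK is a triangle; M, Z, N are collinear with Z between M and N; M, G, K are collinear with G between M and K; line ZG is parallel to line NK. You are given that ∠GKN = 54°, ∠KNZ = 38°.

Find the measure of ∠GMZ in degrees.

1. ∠MKN = 54°  [G on ray KM]
2. ∠KNM = 38°  [Z on ray NM]
3. ∠KMN = 88°  [△MNK]
4. ∠GMZ = 88°  [Z on MN, G on MK]

∠GMZ = 88°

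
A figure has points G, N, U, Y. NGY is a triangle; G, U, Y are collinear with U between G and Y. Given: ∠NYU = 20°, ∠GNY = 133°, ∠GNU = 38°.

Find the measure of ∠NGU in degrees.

∠NGU = 27°

1. ∠GYN = 20°  [U on ray YG]
2. ∠NGY = 27°  [△NGY]
3. ∠NGU = 27°  [U on ray GY]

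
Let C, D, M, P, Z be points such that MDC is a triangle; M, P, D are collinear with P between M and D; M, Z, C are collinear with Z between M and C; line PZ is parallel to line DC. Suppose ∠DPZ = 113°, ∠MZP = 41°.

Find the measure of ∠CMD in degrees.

1. ∠MPZ = 67°  [linear pair at P on MD]
2. ∠PMZ = 72°  [△MPZ]
3. ∠CMD = 72°  [P on MD, Z on MC]

∠CMD = 72°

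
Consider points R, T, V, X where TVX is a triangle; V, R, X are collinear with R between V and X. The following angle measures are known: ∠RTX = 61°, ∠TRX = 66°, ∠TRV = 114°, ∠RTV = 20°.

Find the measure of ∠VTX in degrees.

∠VTX = 81°

1. ∠RXT = 53°  [△TRX]
2. ∠RVT = 46°  [△TVR]
3. ∠TXV = 53°  [R on ray XV]
4. ∠TVX = 46°  [R on ray VX]
5. ∠VTX = 81°  [△TVX]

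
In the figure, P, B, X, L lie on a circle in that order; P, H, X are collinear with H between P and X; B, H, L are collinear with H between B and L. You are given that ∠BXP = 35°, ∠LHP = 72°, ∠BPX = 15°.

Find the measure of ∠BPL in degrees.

1. ∠BHX = 72°  [vertical angles at H]
2. ∠BLX = 15°  [same arc BX]
3. ∠LBX = 73°  [△BHX]
4. ∠BXL = 92°  [△BXL]
5. ∠BPL = 88°  [cyclic PBXL, opposite ∠P+∠X]

∠BPL = 88°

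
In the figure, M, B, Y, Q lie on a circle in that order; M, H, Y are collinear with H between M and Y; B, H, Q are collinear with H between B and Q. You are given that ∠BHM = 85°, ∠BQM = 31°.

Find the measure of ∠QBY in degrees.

∠QBY = 54°

1. ∠BHY = 95°  [linear pair at H on MY]
2. ∠BYM = 31°  [same arc MB]
3. ∠QBY = 54°  [△BHY]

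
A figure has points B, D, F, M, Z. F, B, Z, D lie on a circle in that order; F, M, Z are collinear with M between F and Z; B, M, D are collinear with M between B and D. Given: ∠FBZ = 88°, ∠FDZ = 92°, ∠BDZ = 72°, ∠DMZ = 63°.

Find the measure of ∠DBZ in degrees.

1. ∠BFZ = 72°  [same arc BZ]
2. ∠BMF = 63°  [vertical angles at M]
3. ∠BZF = 20°  [△FBZ]
4. ∠BMZ = 117°  [linear pair at M on FZ]
5. ∠DBZ = 43°  [△BMZ]

∠DBZ = 43°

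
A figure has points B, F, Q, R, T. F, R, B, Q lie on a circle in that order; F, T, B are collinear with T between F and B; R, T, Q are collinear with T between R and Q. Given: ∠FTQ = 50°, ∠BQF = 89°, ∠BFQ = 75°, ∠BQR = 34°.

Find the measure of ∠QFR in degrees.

∠QFR = 109°

1. ∠BRQ = 75°  [same arc BQ]
2. ∠QBR = 71°  [△RBQ]
3. ∠QFR = 109°  [cyclic FRBQ, opposite ∠F+∠B]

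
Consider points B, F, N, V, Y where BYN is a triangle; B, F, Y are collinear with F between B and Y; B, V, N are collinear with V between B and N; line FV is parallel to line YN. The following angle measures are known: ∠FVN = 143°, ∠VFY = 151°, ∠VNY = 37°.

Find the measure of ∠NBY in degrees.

1. ∠BFV = 29°  [linear pair at F on BY]
2. ∠BNY = 37°  [V on ray NB]
3. ∠BYN = 29°  [FV∥YN, corresponding at F]
4. ∠NBY = 114°  [△BYN]

∠NBY = 114°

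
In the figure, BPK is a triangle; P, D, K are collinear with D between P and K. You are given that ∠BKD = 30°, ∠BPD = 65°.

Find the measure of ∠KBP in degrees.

∠KBP = 85°

1. ∠BKP = 30°  [D on ray KP]
2. ∠BPK = 65°  [D on ray PK]
3. ∠KBP = 85°  [△BPK]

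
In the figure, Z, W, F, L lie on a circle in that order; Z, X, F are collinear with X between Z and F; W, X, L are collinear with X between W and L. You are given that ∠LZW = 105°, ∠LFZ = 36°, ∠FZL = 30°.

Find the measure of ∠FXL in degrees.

∠FXL = 69°

1. ∠LFW = 75°  [cyclic ZWFL, opposite ∠Z+∠F]
2. ∠FWL = 30°  [same arc FL]
3. ∠FLW = 75°  [△WFL]
4. ∠FXL = 69°  [△FXL]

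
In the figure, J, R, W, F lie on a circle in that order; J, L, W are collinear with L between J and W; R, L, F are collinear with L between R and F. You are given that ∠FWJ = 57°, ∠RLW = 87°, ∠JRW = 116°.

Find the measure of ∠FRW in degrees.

1. ∠JFW = 64°  [cyclic JRWF, opposite ∠R+∠F]
2. ∠FJW = 59°  [△JWF]
3. ∠FRW = 59°  [same arc WF]

∠FRW = 59°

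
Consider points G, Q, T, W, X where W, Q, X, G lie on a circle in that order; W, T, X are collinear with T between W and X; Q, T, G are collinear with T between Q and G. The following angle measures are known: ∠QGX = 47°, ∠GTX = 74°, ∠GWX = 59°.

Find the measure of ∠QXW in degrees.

∠QXW = 15°

1. ∠QTW = 74°  [vertical angles at T]
2. ∠GQX = 59°  [same arc XG]
3. ∠QTX = 106°  [linear pair at T on WX]
4. ∠QXW = 15°  [△QTX]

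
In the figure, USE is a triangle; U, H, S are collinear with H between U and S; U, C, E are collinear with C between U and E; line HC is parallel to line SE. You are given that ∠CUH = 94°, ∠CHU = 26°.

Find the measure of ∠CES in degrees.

∠CES = 60°

1. ∠HCU = 60°  [△UHC]
2. ∠ECH = 120°  [linear pair at C on UE]
3. ∠CES = 60°  [HC∥SE, co-interior at E–C]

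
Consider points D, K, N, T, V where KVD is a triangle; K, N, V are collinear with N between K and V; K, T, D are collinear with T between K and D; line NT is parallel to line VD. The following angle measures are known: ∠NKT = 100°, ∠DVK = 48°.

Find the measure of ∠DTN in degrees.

∠DTN = 148°

1. ∠DKV = 100°  [N on KV, T on KD]
2. ∠KDV = 32°  [△KVD]
3. ∠KTN = 32°  [NT∥VD, corresponding at T]
4. ∠DTN = 148°  [linear pair at T on KD]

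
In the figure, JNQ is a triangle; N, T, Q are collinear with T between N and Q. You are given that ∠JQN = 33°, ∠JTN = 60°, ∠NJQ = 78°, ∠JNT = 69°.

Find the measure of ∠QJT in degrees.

∠QJT = 27°

1. ∠JQT = 33°  [T on ray QN]
2. ∠JTQ = 120°  [linear pair at T on NQ]
3. ∠QJT = 27°  [△JTQ]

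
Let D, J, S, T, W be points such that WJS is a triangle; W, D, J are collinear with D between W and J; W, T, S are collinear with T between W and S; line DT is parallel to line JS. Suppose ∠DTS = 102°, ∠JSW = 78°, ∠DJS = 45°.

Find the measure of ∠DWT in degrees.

∠DWT = 57°

1. ∠SJW = 45°  [D on ray JW]
2. ∠JWS = 57°  [△WJS]
3. ∠DWT = 57°  [D on WJ, T on WS]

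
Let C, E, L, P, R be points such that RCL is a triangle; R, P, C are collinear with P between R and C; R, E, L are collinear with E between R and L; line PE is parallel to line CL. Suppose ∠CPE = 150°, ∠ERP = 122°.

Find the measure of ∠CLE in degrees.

∠CLE = 28°

1. ∠EPR = 30°  [linear pair at P on RC]
2. ∠PER = 28°  [△RPE]
3. ∠LEP = 152°  [linear pair at E on RL]
4. ∠CLE = 28°  [PE∥CL, co-interior at L–E]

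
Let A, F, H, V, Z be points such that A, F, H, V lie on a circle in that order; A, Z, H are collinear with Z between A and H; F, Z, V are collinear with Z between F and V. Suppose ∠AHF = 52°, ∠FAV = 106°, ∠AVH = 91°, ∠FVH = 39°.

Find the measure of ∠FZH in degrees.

1. ∠FHV = 74°  [cyclic AFHV, opposite ∠A+∠H]
2. ∠HFV = 67°  [△FHV]
3. ∠FZH = 61°  [△FZH]

∠FZH = 61°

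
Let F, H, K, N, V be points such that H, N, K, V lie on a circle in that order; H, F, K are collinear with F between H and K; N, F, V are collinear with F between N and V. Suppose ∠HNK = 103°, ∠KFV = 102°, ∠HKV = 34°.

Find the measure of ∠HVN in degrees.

1. ∠HVK = 77°  [cyclic HNKV, opposite ∠N+∠V]
2. ∠HFV = 78°  [linear pair at F on HK]
3. ∠KHV = 69°  [△HKV]
4. ∠HVN = 33°  [△HFV]

∠HVN = 33°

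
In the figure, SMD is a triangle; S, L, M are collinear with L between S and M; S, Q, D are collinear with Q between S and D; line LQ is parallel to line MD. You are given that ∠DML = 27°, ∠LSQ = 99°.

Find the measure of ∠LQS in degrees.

∠LQS = 54°

1. ∠DMS = 27°  [L on ray MS]
2. ∠DSM = 99°  [L on SM, Q on SD]
3. ∠MDS = 54°  [△SMD]
4. ∠LQS = 54°  [LQ∥MD, corresponding at Q]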